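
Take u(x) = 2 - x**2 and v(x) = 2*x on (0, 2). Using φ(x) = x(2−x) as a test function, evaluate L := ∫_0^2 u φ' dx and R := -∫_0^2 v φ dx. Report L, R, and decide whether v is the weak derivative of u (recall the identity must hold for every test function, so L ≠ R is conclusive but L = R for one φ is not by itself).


LHS = 8/3, RHS = -8/3. No, v is not the weak derivative of u.

u(x) = 2 - x**2, classical derivative u'(x) = -2*x.
φ(x) = x(2−x), so φ'(x) = 2 - 2*x.
Note φ(0) = φ(2) = 0, so the boundary term u·φ vanishes.
LHS = ∫_0^2 u(x) φ'(x) dx = ∫_0^2 (2*x^3 - 2*x^2 - 4*x + 4) dx. Term by term:
  ∫_0^2 2*x^3 dx = 8;  ∫_0^2 -2*x^2 dx = -16/3;  ∫_0^2 -4*x dx = -8;
  ∫_0^2 4 dx = 8.
Sum: 8 − 16/3 − 8 + 8 = 8/3.
So LHS = 8/3.
∫_0^2 v(x) φ(x) dx = ∫_0^2 (-2*x^3 + 4*x^2) dx. Term by term:
  ∫_0^2 -2*x^3 dx = -8;  ∫_0^2 4*x^2 dx = 32/3.
Sum: -8 + 32/3 = 8/3.
So RHS = -∫_0^2 v(x) φ(x) dx = -8/3.
LHS − RHS = 16/3 ≠ 0, so the identity fails.
(For a valid weak derivative the identity must hold for EVERY test function, in particular this one. The failure shows v is NOT the weak derivative of u.)
Correct weak derivative would be u'(x) = -2*x.


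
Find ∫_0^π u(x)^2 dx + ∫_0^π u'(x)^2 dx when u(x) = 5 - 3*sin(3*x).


||u||_{H^1(0,π)}^2 = -20 + 70*π

u'(x) = -9*cos(3*x).
Expand u² and (u')² and integrate term by term on (0, π), using: for integers n ≥ 1, ∫_0^π sin²(nx) dx = ∫_0^π cos²(nx) dx = π/2; for n ≠ n', ∫_0^π sin(nx)sin(n'x) dx = ∫_0^π cos(nx)cos(n'x) dx = 0; and by product-to-sum, ∫_0^π sin(nx)cos(n'x) dx = ½∫_0^π [sin((n+n')x) + sin((n−n')x)] dx, which is 0 when n+n' is even and 2n/(n²−n'²) when n+n' is odd (it need not vanish on (0, π)). For the constant mode: ∫_0^π 1 dx = π, ∫_0^π cos(nx) dx = 0, ∫_0^π sin(nx) dx = (1−(−1)^n)/n.
  u² squared terms: (5)²·∫1 dx = 25·π = 25*π;  (-3)²·∫sin(3x)² dx = 9·π/2 = 9*π/2.
  u² cross terms: 2·(5)·(-3)·∫1·sin(3x) dx = -30·(2/3) = -20.
  So ∫_0^π u² dx = 25*π + 9*π/2 − 20 = -20 + 59*π/2.
  (u')² squared terms: (-9)²·∫cos(3x)² dx = 81·π/2 = 81*π/2.
  So ∫_0^π (u')² dx = 81*π/2.
||u||_{H^1}^2 = (-20 + 59*π/2) + (81*π/2) = -20 + 70*π.


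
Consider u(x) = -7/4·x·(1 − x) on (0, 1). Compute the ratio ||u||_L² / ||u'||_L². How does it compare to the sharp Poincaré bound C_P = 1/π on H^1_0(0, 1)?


||u||_L² / ||u'||_L² = sqrt(10)/10 < C_P = 1/π.

u(x) = -7/4·x·(1 − x), so u'(x) = 7*x/2 - 7/4.
u(x) = -7/4·x·(1 − x) vanishes at x = 0 and x = 1, so u ∈ H^1_0(0, 1). Differentiate via the product rule and integrate the resulting polynomials term by term.
  ∫_0^1 u² dx = ∫_0^1 (49*x^4/16 - 49*x^3/8 + 49*x^2/16) dx. Term by term:
    ∫_0^1 49*x^4/16 dx = 49/80;  ∫_0^1 -49*x^3/8 dx = -49/32;  ∫_0^1 49*x^2/16 dx = 49/48.
  Sum: 49/80 − 49/32 + 49/48 = 49/480.
  ∫_0^1 (u')² dx = ∫_0^1 (49*x^2/4 - 49*x/4 + 49/16) dx. Term by term:
    ∫_0^1 49*x^2/4 dx = 49/12;  ∫_0^1 -49*x/4 dx = -49/8;  ∫_0^1 49/16 dx = 49/16.
  Sum: 49/12 − 49/8 + 49/16 = 49/48.
∫_0^1 u² dx = 49/480, so ||u||_L² = 7*sqrt(30)/120.
∫_0^1 (u')² dx = 49/48, so ||u'||_L² = 7*sqrt(3)/12.
Ratio ||u||_L² / ||u'||_L² = sqrt(10)/10.
Sharp Poincaré constant on H^1_0(0, 1) is C_P = L/π = 1/π, achieved by sin(π·x).
A polynomial bump cannot attain the sharp Poincaré constant (only the first sine eigenfunction does), so the ratio is strictly less than C_P, consistent with ||u||_L² ≤ C_P ||u'||_L².


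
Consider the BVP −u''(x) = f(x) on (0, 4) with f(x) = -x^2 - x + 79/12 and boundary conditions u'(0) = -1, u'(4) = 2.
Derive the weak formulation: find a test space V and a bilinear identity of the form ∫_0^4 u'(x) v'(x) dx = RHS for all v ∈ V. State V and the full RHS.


V = H^1(0, 4) (v unrestricted at boundary; u is determined up to an additive constant); weak form: ∫_0^4 u'v' dx = ∫_0^4 (-x^2 - x + 79/12) v dx + 2·v(4) + v(0) for all v ∈ V.

Multiply both sides by a test function v and integrate from 0 to 4:
  ∫_0^4 −u''(x) v(x) dx = ∫_0^4 f(x) v(x) dx.
Integrate the LHS by parts once:
  ∫_0^4 −u'' v dx = −[u'(x) v(x)]_0^4 + ∫_0^4 u'(x) v'(x) dx.
Thus ∫_0^4 u'(x) v'(x) dx = ∫_0^4 f(x) v(x) dx + [u'(x) v(x)]_0^4.
Choose V so that boundary terms are either known or forced to vanish.
u has inhomogeneous Neumann u'(0) = -1, u'(4) = 2. [u' v]_0^4 = (2)·v(4) − (-1)·v(0) = 2·v(4) + v(0). Take V = H^1(0, 4); boundary term becomes part of RHS.
Weak formulation: find u (satisfying any essential BC) such that ∫_0^4 u'(x) v'(x) dx = ∫_0^4 f v dx + 2·v(4) + v(0) for all v ∈ V (Neumann data are natural BCs: they enter the RHS as boundary terms).
Substituting f(x) = -x^2 - x + 79/12, the right-hand side is ∫_0^4 (-x^2 - x + 79/12) v dx + 2·v(4) + v(0).
Compatibility check (pure Neumann): taking v ≡ 1 ∈ V gives 0 = ∫_0^4 f dx + (2) − (-1), i.e. ∫_0^4 f dx must equal u'(0) − u'(4) = -3. Indeed ∫_0^4 (-x^2 - x + 79/12) dx = -3, so the data are compatible. The solution is then unique only up to an additive constant (fix it e.g. by requiring ∫_0^4 u dx = 0).


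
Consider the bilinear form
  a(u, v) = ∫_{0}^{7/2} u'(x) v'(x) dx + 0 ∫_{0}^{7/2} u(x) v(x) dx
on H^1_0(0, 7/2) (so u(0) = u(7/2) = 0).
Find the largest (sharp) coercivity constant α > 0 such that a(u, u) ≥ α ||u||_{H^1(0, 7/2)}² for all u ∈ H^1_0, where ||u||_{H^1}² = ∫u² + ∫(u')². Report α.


α = 4*π^2/(4*π^2 + 49)

Coercivity of a(·,·) on H^1_0(0, 7/2) means a(u, u) ≥ α ||u||_{H^1}² for every u ∈ H^1_0.
The interval has length L = 7/2, and Poincaré/coercivity depend only on L. Here a(u, u) = ∫(u')² + (0)·∫u².
Here c = 0, so a(u,u) = ∫(u')² alone. The condition a(u,u) ≥ α||u||_{H^1}² reads (1−α)∫(u')² ≥ (α−c)∫u². Any admissible α is ≤ 1 (rapidly oscillating u have ∫u²/∫(u')² → 0), and α = 1 would force 0 ≥ (1−c)∫u², impossible since c < 1; so 1−α > 0. By the sharp Poincaré inequality on H^1_0 of an interval of length L, ∫(u')² ≥ (π/L)²∫u² with equality for the first sine mode sin(π(x−x₀)/L) (x₀ the left endpoint), so the inequality holds for all u iff (1−α)(π/L)² ≥ α − c, i.e. α ≤ ((π/L)² + c)/((π/L)² + 1) = (1 + c(L/π)²)/(1 + (L/π)²). (Direct route, valid since c ≤ 0: Poincaré gives c∫u² ≥ c(L/π)²∫(u')², so a(u,u) ≥ (1 + c(L/π)²)∫(u')², while ||u||_{H^1}² ≤ (1 + (L/π)²)∫(u')²; dividing yields the same α.) With (π/L)² = 4*π^2/49 and c = 0, the largest admissible constant is α = ((π/L)² + c)/((π/L)² + 1).
Simplifying, α = 4*π^2/(4*π^2 + 49).


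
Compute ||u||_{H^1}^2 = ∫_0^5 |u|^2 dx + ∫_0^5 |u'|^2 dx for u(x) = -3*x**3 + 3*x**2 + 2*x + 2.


||u||_{H^1}^2 = 1817615/21

The H^1 norm (squared) on an interval (0, L) is
  ||u||_{H^1}^2 = ∫_0^L u(x)^2 dx + ∫_0^L u'(x)^2 dx.
Compute u'(x) = -9*x**2 + 6*x + 2.
Then u(x)^2 = 9*x**6 - 18*x**5 - 3*x**4 + 16*x**2 + 8*x + 4 and u'(x)^2 = 81*x**4 - 108*x**3 + 24*x + 4.
Integrate each monomial from 0 to 5 using ∫_0^5 c·x^n dx = c·5^(n+1)/(n+1):
  ∫_0^5 u(x)^2 dx = ∫_0^5 (9*x^6 - 18*x^5 - 3*x^4 + 16*x^2 + 8*x + 4) dx. Term by term:
    ∫_0^5 9*x^6 dx = 703125/7;  ∫_0^5 -18*x^5 dx = -46875;  ∫_0^5 -3*x^4 dx = -1875;
    ∫_0^5 16*x^2 dx = 2000/3;  ∫_0^5 8*x dx = 100;  ∫_0^5 4 dx = 20.
  Sum: 703125/7 − 46875 − 1875 + 2000/3 + 100 + 20 = 1102145/21.
  ∫_0^5 u'(x)^2 dx = ∫_0^5 (81*x^4 - 108*x^3 + 24*x + 4) dx. Term by term:
    ∫_0^5 81*x^4 dx = 50625;  ∫_0^5 -108*x^3 dx = -16875;  ∫_0^5 24*x dx = 300;
    ∫_0^5 4 dx = 20.
  Sum: 50625 − 16875 + 300 + 20 = 34070.
Adding: ||u||_{H^1}^2 = 1102145/21 + 34070 = 1817615/21.


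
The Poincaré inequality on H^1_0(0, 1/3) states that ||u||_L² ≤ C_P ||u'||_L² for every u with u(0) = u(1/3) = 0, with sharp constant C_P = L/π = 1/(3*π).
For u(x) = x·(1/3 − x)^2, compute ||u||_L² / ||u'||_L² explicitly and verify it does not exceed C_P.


||u||_L² / ||u'||_L² = sqrt(14)/42 < C_P = 1/(3*π).

u(x) = x·(1/3 − x)^2, so u'(x) = (3*x - 1)*(9*x - 1)/9.
u(x) = x·(1/3 − x)^2 vanishes at x = 0 and x = 1/3, so u ∈ H^1_0(0, 1/3). Differentiate via the product rule and integrate the resulting polynomials term by term.
  ∫_0^1/3 u² dx = ∫_0^1/3 (x^6 - 4*x^5/3 + 2*x^4/3 - 4*x^3/27 + x^2/81) dx. Term by term:
    ∫_0^1/3 x^6 dx = 1/15309;  ∫_0^1/3 -4*x^5/3 dx = -2/6561;  ∫_0^1/3 2*x^4/3 dx = 2/3645;
    ∫_0^1/3 -4*x^3/27 dx = -1/2187;  ∫_0^1/3 x^2/81 dx = 1/6561.
  Sum: 1/15309 − 2/6561 + 2/3645 − 1/2187 + 1/6561 = 1/229635.
  ∫_0^1/3 (u')² dx = ∫_0^1/3 (9*x^4 - 8*x^3 + 22*x^2/9 - 8*x/27 + 1/81) dx. Term by term:
    ∫_0^1/3 9*x^4 dx = 1/135;  ∫_0^1/3 -8*x^3 dx = -2/81;  ∫_0^1/3 22*x^2/9 dx = 22/729;
    ∫_0^1/3 -8*x/27 dx = -4/243;  ∫_0^1/3 1/81 dx = 1/243.
  Sum: 1/135 − 2/81 + 22/729 − 4/243 + 1/243 = 2/3645.
∫_0^1/3 u² dx = 1/229635, so ||u||_L² = sqrt(35)/2835.
∫_0^1/3 (u')² dx = 2/3645, so ||u'||_L² = sqrt(10)/135.
Ratio ||u||_L² / ||u'||_L² = sqrt(14)/42.
Sharp Poincaré constant on H^1_0(0, 1/3) is C_P = L/π = 1/(3*π), achieved by sin(3*π·x).
A polynomial bump cannot attain the sharp Poincaré constant (only the first sine eigenfunction does), so the ratio is strictly less than C_P, consistent with ||u||_L² ≤ C_P ||u'||_L².


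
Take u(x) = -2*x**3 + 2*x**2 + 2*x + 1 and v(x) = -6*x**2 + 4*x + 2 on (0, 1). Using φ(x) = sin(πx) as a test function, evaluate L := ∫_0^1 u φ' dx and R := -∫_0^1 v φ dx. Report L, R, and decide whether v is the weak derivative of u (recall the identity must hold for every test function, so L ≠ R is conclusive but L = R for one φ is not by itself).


LHS = -24/π^3 - 2/π, RHS = -24/π^3 - 2/π. Yes, v = u' weakly.

u(x) = -2*x**3 + 2*x**2 + 2*x + 1, classical derivative u'(x) = -6*x**2 + 4*x + 2.
φ(x) = sin(πx), so φ'(x) = π*cos(π*x).
Note φ(0) = φ(1) = 0, so the boundary term u·φ vanishes.
LHS = ∫_0^1 u(x) φ'(x) dx = ∫_0^1 (-2*π*x^3*cos(π*x) + 2*π*x^2*cos(π*x) + 2*π*x*cos(π*x) + π*cos(π*x)) dx. Term by term:
  ∫_0^1 π*cos(π*x) dx = 0;  ∫_0^1 -2*π*x^3*cos(π*x) dx = -24/π^3 + 6/π;  ∫_0^1 2*π*x*cos(π*x) dx = -4/π;
  ∫_0^1 2*π*x^2*cos(π*x) dx = -4/π.
Sum: 0 + -24/π^3 + 6/π − 4/π − 4/π = -24/π^3 - 2/π.
So LHS = -24/π^3 - 2/π.
∫_0^1 v(x) φ(x) dx = ∫_0^1 (-6*x^2*sin(π*x) + 4*x*sin(π*x) + 2*sin(π*x)) dx. Term by term:
  ∫_0^1 2*sin(π*x) dx = 4/π;  ∫_0^1 -6*x^2*sin(π*x) dx = -6/π + 24/π^3;  ∫_0^1 4*x*sin(π*x) dx = 4/π.
Sum: 4/π + -6/π + 24/π^3 + 4/π = 2/π + 24/π^3.
So RHS = -∫_0^1 v(x) φ(x) dx = -24/π^3 - 2/π.
LHS = RHS, so the identity holds for this test φ.
Moreover u is smooth here and v(x) = u'(x) = -6*x**2 + 4*x + 2 pointwise, so the identity holds for every test function. Hence v is the weak derivative of u.


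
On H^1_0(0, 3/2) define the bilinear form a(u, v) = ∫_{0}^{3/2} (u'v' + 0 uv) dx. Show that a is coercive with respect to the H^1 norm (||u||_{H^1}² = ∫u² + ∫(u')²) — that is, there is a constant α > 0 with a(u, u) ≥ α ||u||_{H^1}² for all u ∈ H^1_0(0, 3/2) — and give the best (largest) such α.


α = 4*π^2/(9 + 4*π^2)

Coercivity of a(·,·) on H^1_0(0, 3/2) means a(u, u) ≥ α ||u||_{H^1}² for every u ∈ H^1_0.
The interval has length L = 3/2, and Poincaré/coercivity depend only on L. Here a(u, u) = ∫(u')² + (0)·∫u².
Here c = 0, so a(u,u) = ∫(u')² alone. The condition a(u,u) ≥ α||u||_{H^1}² reads (1−α)∫(u')² ≥ (α−c)∫u². Any admissible α is ≤ 1 (rapidly oscillating u have ∫u²/∫(u')² → 0), and α = 1 would force 0 ≥ (1−c)∫u², impossible since c < 1; so 1−α > 0. By the sharp Poincaré inequality on H^1_0 of an interval of length L, ∫(u')² ≥ (π/L)²∫u² with equality for the first sine mode sin(π(x−x₀)/L) (x₀ the left endpoint), so the inequality holds for all u iff (1−α)(π/L)² ≥ α − c, i.e. α ≤ ((π/L)² + c)/((π/L)² + 1) = (1 + c(L/π)²)/(1 + (L/π)²). (Direct route, valid since c ≤ 0: Poincaré gives c∫u² ≥ c(L/π)²∫(u')², so a(u,u) ≥ (1 + c(L/π)²)∫(u')², while ||u||_{H^1}² ≤ (1 + (L/π)²)∫(u')²; dividing yields the same α.) With (π/L)² = 4*π^2/9 and c = 0, the largest admissible constant is α = ((π/L)² + c)/((π/L)² + 1).
Simplifying, α = 4*π^2/(9 + 4*π^2).


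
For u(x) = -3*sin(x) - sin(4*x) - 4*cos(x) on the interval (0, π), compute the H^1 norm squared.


||u||_{H^1(0,π)}^2 = 128/15 + 67*π/2

u'(x) = 4*sin(x) - 3*cos(x) - 4*cos(4*x).
Expand u² and (u')² and integrate term by term on (0, π), using: for integers n ≥ 1, ∫_0^π sin²(nx) dx = ∫_0^π cos²(nx) dx = π/2; for n ≠ n', ∫_0^π sin(nx)sin(n'x) dx = ∫_0^π cos(nx)cos(n'x) dx = 0; and by product-to-sum, ∫_0^π sin(nx)cos(n'x) dx = ½∫_0^π [sin((n+n')x) + sin((n−n')x)] dx, which is 0 when n+n' is even and 2n/(n²−n'²) when n+n' is odd (it need not vanish on (0, π)).
  u² squared terms: (-1)²·∫sin(4x)² dx = 1·π/2 = π/2;  (-4)²·∫cos(x)² dx = 16·π/2 = 8*π;  (-3)²·∫sin(x)² dx = 9·π/2 = 9*π/2.
  u² cross terms: 2·(-1)·(-4)·∫sin(4x)·cos(x) dx = 8·(8/15) = 64/15;  2·(-1)·(-3)·∫sin(4x)·sin(x) dx = 6·(0) = 0;  2·(-4)·(-3)·∫cos(x)·sin(x) dx = 24·(0) = 0.
  So ∫_0^π u² dx = π/2 + 8*π + 9*π/2 + 64/15 + 0 + 0 = 64/15 + 13*π.
  (u')² squared terms: (-4)²·∫cos(4x)² dx = 16·π/2 = 8*π;  (-3)²·∫cos(x)² dx = 9·π/2 = 9*π/2;  (4)²·∫sin(x)² dx = 16·π/2 = 8*π.
  (u')² cross terms: 2·(-4)·(-3)·∫cos(4x)·cos(x) dx = 24·(0) = 0;  2·(-4)·(4)·∫cos(4x)·sin(x) dx = -32·(-2/15) = 64/15;  2·(-3)·(4)·∫cos(x)·sin(x) dx = -24·(0) = 0.
  So ∫_0^π (u')² dx = 8*π + 9*π/2 + 8*π + 0 + 64/15 + 0 = 64/15 + 41*π/2.
||u||_{H^1}^2 = (64/15 + 13*π) + (64/15 + 41*π/2) = 128/15 + 67*π/2.


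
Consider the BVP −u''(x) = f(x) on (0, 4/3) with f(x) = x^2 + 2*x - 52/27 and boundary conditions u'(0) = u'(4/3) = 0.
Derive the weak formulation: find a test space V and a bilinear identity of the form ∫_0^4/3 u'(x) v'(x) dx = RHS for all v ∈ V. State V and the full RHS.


V = H^1(0, 4/3) (no boundary constraint on v; u is determined up to an additive constant); weak form: ∫_0^4/3 u'v' dx = ∫_0^4/3 (x^2 + 2*x - 52/27) v dx for all v ∈ V.

Multiply both sides by a test function v and integrate from 0 to 4/3:
  ∫_0^4/3 −u''(x) v(x) dx = ∫_0^4/3 f(x) v(x) dx.
Integrate the LHS by parts once:
  ∫_0^4/3 −u'' v dx = −[u'(x) v(x)]_0^4/3 + ∫_0^4/3 u'(x) v'(x) dx.
Thus ∫_0^4/3 u'(x) v'(x) dx = ∫_0^4/3 f(x) v(x) dx + [u'(x) v(x)]_0^4/3.
Choose V so that boundary terms are either known or forced to vanish.
u has homogeneous Neumann: u'(0) = u'(4/3) = 0. So [u' v]_0^4/3 = 0·v(4/3) − 0·v(0) = 0 for any v; take V = H^1(0, 4/3).
Weak formulation: find u (satisfying any essential BC) such that ∫_0^4/3 u'(x) v'(x) dx = ∫_0^4/3 f v dx for all v ∈ V (homogeneous Neumann, so boundary terms vanish).
Substituting f(x) = x^2 + 2*x - 52/27, the right-hand side is ∫_0^4/3 (x^2 + 2*x - 52/27) v dx.
Compatibility check (pure Neumann): taking v ≡ 1 ∈ V gives 0 = ∫_0^4/3 f dx + (0) − (0), i.e. ∫_0^4/3 f dx must equal u'(0) − u'(4/3) = 0. Indeed ∫_0^4/3 (x^2 + 2*x - 52/27) dx = 0, so the data are compatible. The solution is then unique only up to an additive constant (fix it e.g. by requiring ∫_0^4/3 u dx = 0).


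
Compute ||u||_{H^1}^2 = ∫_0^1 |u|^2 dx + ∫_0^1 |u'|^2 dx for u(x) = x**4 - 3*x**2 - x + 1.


||u||_{H^1}^2 = 6703/630

The H^1 norm (squared) on an interval (0, L) is
  ||u||_{H^1}^2 = ∫_0^L u(x)^2 dx + ∫_0^L u'(x)^2 dx.
Compute u'(x) = 4*x**3 - 6*x - 1.
Then u(x)^2 = x**8 - 6*x**6 - 2*x**5 + 11*x**4 + 6*x**3 - 5*x**2 - 2*x + 1 and u'(x)^2 = 16*x**6 - 48*x**4 - 8*x**3 + 36*x**2 + 12*x + 1.
Integrate each monomial from 0 to 1 using ∫_0^1 c·x^n dx = c·1^(n+1)/(n+1):
  ∫_0^1 u(x)^2 dx = ∫_0^1 (x^8 - 6*x^6 - 2*x^5 + 11*x^4 + 6*x^3 - 5*x^2 - 2*x + 1) dx. Term by term:
    ∫_0^1 x^8 dx = 1/9;  ∫_0^1 -6*x^6 dx = -6/7;  ∫_0^1 -2*x^5 dx = -1/3;
    ∫_0^1 11*x^4 dx = 11/5;  ∫_0^1 6*x^3 dx = 3/2;  ∫_0^1 -5*x^2 dx = -5/3;
    ∫_0^1 -2*x dx = -1;  ∫_0^1 1 dx = 1.
  Sum: 1/9 − 6/7 − 1/3 + 11/5 + 3/2 − 5/3 − 1 + 1 = 601/630.
  ∫_0^1 u'(x)^2 dx = ∫_0^1 (16*x^6 - 48*x^4 - 8*x^3 + 36*x^2 + 12*x + 1) dx. Term by term:
    ∫_0^1 16*x^6 dx = 16/7;  ∫_0^1 -48*x^4 dx = -48/5;  ∫_0^1 -8*x^3 dx = -2;
    ∫_0^1 36*x^2 dx = 12;  ∫_0^1 12*x dx = 6;  ∫_0^1 1 dx = 1.
  Sum: 16/7 − 48/5 − 2 + 12 + 6 + 1 = 339/35.
Adding: ||u||_{H^1}^2 = 601/630 + 339/35 = 6703/630.


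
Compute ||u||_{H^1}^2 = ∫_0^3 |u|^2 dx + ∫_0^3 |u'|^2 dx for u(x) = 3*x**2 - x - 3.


||u||_{H^1}^2 = 4899/10

The H^1 norm (squared) on an interval (0, L) is
  ||u||_{H^1}^2 = ∫_0^L u(x)^2 dx + ∫_0^L u'(x)^2 dx.
Compute u'(x) = 6*x - 1.
Then u(x)^2 = 9*x**4 - 6*x**3 - 17*x**2 + 6*x + 9 and u'(x)^2 = 36*x**2 - 12*x + 1.
Integrate each monomial from 0 to 3 using ∫_0^3 c·x^n dx = c·3^(n+1)/(n+1):
  ∫_0^3 u(x)^2 dx = ∫_0^3 (9*x^4 - 6*x^3 - 17*x^2 + 6*x + 9) dx. Term by term:
    ∫_0^3 9*x^4 dx = 2187/5;  ∫_0^3 -6*x^3 dx = -243/2;  ∫_0^3 -17*x^2 dx = -153;
    ∫_0^3 6*x dx = 27;  ∫_0^3 9 dx = 27.
  Sum: 2187/5 − 243/2 − 153 + 27 + 27 = 2169/10.
  ∫_0^3 u'(x)^2 dx = ∫_0^3 (36*x^2 - 12*x + 1) dx. Term by term:
    ∫_0^3 36*x^2 dx = 324;  ∫_0^3 -12*x dx = -54;  ∫_0^3 1 dx = 3.
  Sum: 324 − 54 + 3 = 273.
Adding: ||u||_{H^1}^2 = 2169/10 + 273 = 4899/10.


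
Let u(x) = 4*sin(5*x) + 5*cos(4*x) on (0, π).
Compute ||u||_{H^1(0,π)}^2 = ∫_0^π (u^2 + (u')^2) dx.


||u||_{H^1(0,π)}^2 = 6800/9 + 841*π/2

u'(x) = -20*sin(4*x) + 20*cos(5*x).
Expand u² and (u')² and integrate term by term on (0, π), using: for integers n ≥ 1, ∫_0^π sin²(nx) dx = ∫_0^π cos²(nx) dx = π/2; for n ≠ n', ∫_0^π sin(nx)sin(n'x) dx = ∫_0^π cos(nx)cos(n'x) dx = 0; and by product-to-sum, ∫_0^π sin(nx)cos(n'x) dx = ½∫_0^π [sin((n+n')x) + sin((n−n')x)] dx, which is 0 when n+n' is even and 2n/(n²−n'²) when n+n' is odd (it need not vanish on (0, π)).
  u² squared terms: (4)²·∫sin(5x)² dx = 16·π/2 = 8*π;  (5)²·∫cos(4x)² dx = 25·π/2 = 25*π/2.
  u² cross terms: 2·(4)·(5)·∫sin(5x)·cos(4x) dx = 40·(10/9) = 400/9.
  So ∫_0^π u² dx = 8*π + 25*π/2 + 400/9 = 400/9 + 41*π/2.
  (u')² squared terms: (-20)²·∫sin(4x)² dx = 400·π/2 = 200*π;  (20)²·∫cos(5x)² dx = 400·π/2 = 200*π.
  (u')² cross terms: 2·(-20)·(20)·∫sin(4x)·cos(5x) dx = -800·(-8/9) = 6400/9.
  So ∫_0^π (u')² dx = 200*π + 200*π + 6400/9 = 6400/9 + 400*π.
||u||_{H^1}^2 = (400/9 + 41*π/2) + (6400/9 + 400*π) = 6800/9 + 841*π/2.


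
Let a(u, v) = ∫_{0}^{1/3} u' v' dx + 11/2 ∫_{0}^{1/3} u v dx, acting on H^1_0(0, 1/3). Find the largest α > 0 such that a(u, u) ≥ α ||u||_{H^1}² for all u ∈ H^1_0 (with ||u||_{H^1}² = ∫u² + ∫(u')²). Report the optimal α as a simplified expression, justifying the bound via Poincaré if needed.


α = 1

Coercivity of a(·,·) on H^1_0(0, 1/3) means a(u, u) ≥ α ||u||_{H^1}² for every u ∈ H^1_0.
The interval has length L = 1/3, and Poincaré/coercivity depend only on L. Here a(u, u) = ∫(u')² + (11/2)·∫u².
Here c = 11/2 ≥ 1, so a(u,u) = ∫(u')² + c∫u² ≥ ∫(u')² + ∫u² = ||u||_{H^1}², i.e. α = 1 works. No larger α is possible: a(u,u) ≥ α||u||_{H^1}² means (1−α)∫(u')² ≥ (α−c)∫u², and for the modes u_n = sin(nπ(x−x₀)/L) (x₀ the left endpoint) one has ∫u_n²/∫(u_n')² = (L/(nπ))² → 0, so a(u_n,u_n)/||u_n||_{H^1}² → 1. Hence the optimal constant is α = 1.
Therefore α = 1.


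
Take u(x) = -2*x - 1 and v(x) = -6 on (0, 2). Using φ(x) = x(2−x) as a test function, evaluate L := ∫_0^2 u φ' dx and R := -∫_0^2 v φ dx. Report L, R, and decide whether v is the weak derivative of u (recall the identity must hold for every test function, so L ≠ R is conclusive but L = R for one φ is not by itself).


LHS = 8/3, RHS = 8. No, v is not the weak derivative of u.

u(x) = -2*x - 1, classical derivative u'(x) = -2.
φ(x) = x(2−x), so φ'(x) = 2 - 2*x.
Note φ(0) = φ(2) = 0, so the boundary term u·φ vanishes.
LHS = ∫_0^2 u(x) φ'(x) dx = ∫_0^2 (4*x^2 - 2*x - 2) dx. Term by term:
  ∫_0^2 4*x^2 dx = 32/3;  ∫_0^2 -2*x dx = -4;  ∫_0^2 -2 dx = -4.
Sum: 32/3 − 4 − 4 = 8/3.
So LHS = 8/3.
∫_0^2 v(x) φ(x) dx = ∫_0^2 (6*x^2 - 12*x) dx. Term by term:
  ∫_0^2 6*x^2 dx = 16;  ∫_0^2 -12*x dx = -24.
Sum: 16 − 24 = -8.
So RHS = -∫_0^2 v(x) φ(x) dx = 8.
LHS − RHS = -16/3 ≠ 0, so the identity fails.
(For a valid weak derivative the identity must hold for EVERY test function, in particular this one. The failure shows v is NOT the weak derivative of u.)
Correct weak derivative would be u'(x) = -2.


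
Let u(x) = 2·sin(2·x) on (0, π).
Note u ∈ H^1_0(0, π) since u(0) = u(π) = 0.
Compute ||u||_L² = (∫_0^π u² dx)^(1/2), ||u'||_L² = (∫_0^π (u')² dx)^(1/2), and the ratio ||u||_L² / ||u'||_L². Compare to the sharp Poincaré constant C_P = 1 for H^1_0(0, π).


||u||_L² / ||u'||_L² = 1/2 < C_P = 1.

u(x) = 2·sin(2·x), so u'(x) = 4*cos(2*x).
Writing u(x) = A·sin(kπx/L) with A = 2 and k = 2, use ∫_0^L sin²(kπx/L) dx = L/2 and ∫_0^L cos²(kπx/L) dx = L/2.
u² = 4·sin²(2·x) and (u')² = 16·cos²(2·x), and each of sin², cos² integrates to L/2 = π/2 over (0, π).
∫_0^π u² dx = 2*π, so ||u||_L² = sqrt(2)*sqrt(π).
∫_0^π (u')² dx = 8*π, so ||u'||_L² = 2*sqrt(2)*sqrt(π).
Ratio ||u||_L² / ||u'||_L² = 1/2.
Sharp Poincaré constant on H^1_0(0, π) is C_P = L/π = 1, achieved by sin(x).
This is the k = 2 harmonic; the ratio L/(kπ) is strictly less than C_P = L/π, consistent with the sharp inequality ||u||_L² ≤ C_P ||u'||_L².


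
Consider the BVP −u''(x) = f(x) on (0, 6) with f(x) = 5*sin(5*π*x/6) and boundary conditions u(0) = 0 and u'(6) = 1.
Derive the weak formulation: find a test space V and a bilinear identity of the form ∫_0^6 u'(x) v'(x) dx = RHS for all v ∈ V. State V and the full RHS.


V = {v ∈ H^1(0, 6) : v(0) = 0} (test functions vanish at x = 0 where u is specified); weak form: ∫_0^6 u'v' dx = ∫_0^6 (5*sin(5*π*x/6)) v dx + v(6) for all v ∈ V.

Multiply both sides by a test function v and integrate from 0 to 6:
  ∫_0^6 −u''(x) v(x) dx = ∫_0^6 f(x) v(x) dx.
Integrate the LHS by parts once:
  ∫_0^6 −u'' v dx = −[u'(x) v(x)]_0^6 + ∫_0^6 u'(x) v'(x) dx.
Thus ∫_0^6 u'(x) v'(x) dx = ∫_0^6 f(x) v(x) dx + [u'(x) v(x)]_0^6.
Choose V so that boundary terms are either known or forced to vanish.
Mixed BC: u(0) = 0 (Dirichlet) and u'(6) = 1 (Neumann). Define V = {v ∈ H^1(0, 6) : v(0) = 0}. Then [u' v]_0^6 = u'(6)·v(6) − u'(0)·0 = v(6).
Weak formulation: find u (satisfying any essential BC) such that ∫_0^6 u'(x) v'(x) dx = ∫_0^6 f v dx + v(6) for all v ∈ V (Dirichlet at 0 absorbed into V; Neumann datum at x = 6 contributes the boundary term).
Substituting f(x) = 5*sin(5*π*x/6), the right-hand side is ∫_0^6 (5*sin(5*π*x/6)) v dx + v(6).


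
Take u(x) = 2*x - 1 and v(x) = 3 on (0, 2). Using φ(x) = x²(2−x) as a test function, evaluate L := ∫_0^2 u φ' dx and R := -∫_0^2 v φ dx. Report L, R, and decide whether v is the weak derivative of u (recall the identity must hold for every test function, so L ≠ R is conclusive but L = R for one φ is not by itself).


LHS = -8/3, RHS = -4. No, v is not the weak derivative of u.

u(x) = 2*x - 1, classical derivative u'(x) = 2.
φ(x) = x²(2−x), so φ'(x) = x*(4 - 3*x).
Note φ(0) = φ(2) = 0, so the boundary term u·φ vanishes.
LHS = ∫_0^2 u(x) φ'(x) dx = ∫_0^2 (-6*x^3 + 11*x^2 - 4*x) dx. Term by term:
  ∫_0^2 -6*x^3 dx = -24;  ∫_0^2 11*x^2 dx = 88/3;  ∫_0^2 -4*x dx = -8.
Sum: -24 + 88/3 − 8 = -8/3.
So LHS = -8/3.
∫_0^2 v(x) φ(x) dx = ∫_0^2 (-3*x^3 + 6*x^2) dx. Term by term:
  ∫_0^2 -3*x^3 dx = -12;  ∫_0^2 6*x^2 dx = 16.
Sum: -12 + 16 = 4.
So RHS = -∫_0^2 v(x) φ(x) dx = -4.
LHS − RHS = 4/3 ≠ 0, so the identity fails.
(For a valid weak derivative the identity must hold for EVERY test function, in particular this one. The failure shows v is NOT the weak derivative of u.)
Correct weak derivative would be u'(x) = 2.


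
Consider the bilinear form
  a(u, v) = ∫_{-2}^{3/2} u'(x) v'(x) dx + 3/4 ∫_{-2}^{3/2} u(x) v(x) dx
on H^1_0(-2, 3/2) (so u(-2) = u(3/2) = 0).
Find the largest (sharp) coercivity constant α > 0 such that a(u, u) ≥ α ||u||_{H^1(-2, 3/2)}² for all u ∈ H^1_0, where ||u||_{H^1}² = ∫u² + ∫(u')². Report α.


α = (147 + 16*π^2)/(4*(4*π^2 + 49))

Coercivity of a(·,·) on H^1_0(-2, 3/2) means a(u, u) ≥ α ||u||_{H^1}² for every u ∈ H^1_0.
The interval has length L = 7/2, and Poincaré/coercivity depend only on L. Here a(u, u) = ∫(u')² + (3/4)·∫u².
Here 0 < c = 3/4 < 1. The condition a(u,u) ≥ α||u||_{H^1}² reads (1−α)∫(u')² ≥ (α−c)∫u². Any admissible α is ≤ 1 (rapidly oscillating u have ∫u²/∫(u')² → 0), and α = 1 would force 0 ≥ (1−c)∫u², impossible since c < 1; so 1−α > 0. By the sharp Poincaré inequality on H^1_0 of an interval of length L, ∫(u')² ≥ (π/L)²∫u² with equality for the first sine mode sin(π(x−x₀)/L) (x₀ the left endpoint), so the inequality holds for all u iff (1−α)(π/L)² ≥ α − c, i.e. α ≤ ((π/L)² + c)/((π/L)² + 1) = (1 + c(L/π)²)/(1 + (L/π)²). With (π/L)² = 4*π^2/49 and c = 3/4, the largest admissible constant is α = ((π/L)² + c)/((π/L)² + 1).
Simplifying, α = (147 + 16*π^2)/(4*(4*π^2 + 49)).


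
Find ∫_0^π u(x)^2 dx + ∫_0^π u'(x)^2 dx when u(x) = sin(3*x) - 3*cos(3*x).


||u||_{H^1(0,π)}^2 = 50*π

u'(x) = 9*sin(3*x) + 3*cos(3*x).
Expand u² and (u')² and integrate term by term on (0, π), using: for integers n ≥ 1, ∫_0^π sin²(nx) dx = ∫_0^π cos²(nx) dx = π/2; for n ≠ n', ∫_0^π sin(nx)sin(n'x) dx = ∫_0^π cos(nx)cos(n'x) dx = 0; and by product-to-sum, ∫_0^π sin(nx)cos(n'x) dx = ½∫_0^π [sin((n+n')x) + sin((n−n')x)] dx, which is 0 when n+n' is even and 2n/(n²−n'²) when n+n' is odd (it need not vanish on (0, π)).
  u² squared terms: (-3)²·∫cos(3x)² dx = 9·π/2 = 9*π/2;  (1)²·∫sin(3x)² dx = 1·π/2 = π/2.
  u² cross terms: 2·(-3)·(1)·∫cos(3x)·sin(3x) dx = -6·(0) = 0.
  So ∫_0^π u² dx = 9*π/2 + π/2 + 0 = 5*π.
  (u')² squared terms: (3)²·∫cos(3x)² dx = 9·π/2 = 9*π/2;  (9)²·∫sin(3x)² dx = 81·π/2 = 81*π/2.
  (u')² cross terms: 2·(3)·(9)·∫cos(3x)·sin(3x) dx = 54·(0) = 0.
  So ∫_0^π (u')² dx = 9*π/2 + 81*π/2 + 0 = 45*π.
||u||_{H^1}^2 = (5*π) + (45*π) = 50*π.


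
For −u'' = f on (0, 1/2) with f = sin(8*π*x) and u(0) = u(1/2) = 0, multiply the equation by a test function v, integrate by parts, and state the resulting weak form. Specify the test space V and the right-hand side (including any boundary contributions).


V = H^1_0(0, 1/2) (so v(0) = v(1/2) = 0); weak form: ∫_0^1/2 u'v' dx = ∫_0^1/2 (sin(8*π*x)) v dx for all v ∈ V.

Multiply both sides by a test function v and integrate from 0 to 1/2:
  ∫_0^1/2 −u''(x) v(x) dx = ∫_0^1/2 f(x) v(x) dx.
Integrate the LHS by parts once:
  ∫_0^1/2 −u'' v dx = −[u'(x) v(x)]_0^1/2 + ∫_0^1/2 u'(x) v'(x) dx.
Thus ∫_0^1/2 u'(x) v'(x) dx = ∫_0^1/2 f(x) v(x) dx + [u'(x) v(x)]_0^1/2.
Choose V so that boundary terms are either known or forced to vanish.
u is Dirichlet: u(0) = u(1/2) = 0. Let V = H^1_0(0, 1/2); then v(0) = v(1/2) = 0, and [u' v]_0^1/2 = 0.
Weak formulation: find u (satisfying any essential BC) such that ∫_0^1/2 u'(x) v'(x) dx = ∫_0^1/2 f v dx for all v ∈ V.
Substituting f(x) = sin(8*π*x), the right-hand side is ∫_0^1/2 (sin(8*π*x)) v dx.


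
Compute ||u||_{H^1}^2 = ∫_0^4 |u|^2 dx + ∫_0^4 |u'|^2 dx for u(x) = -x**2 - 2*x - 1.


||u||_{H^1}^2 = 11852/15

The H^1 norm (squared) on an interval (0, L) is
  ||u||_{H^1}^2 = ∫_0^L u(x)^2 dx + ∫_0^L u'(x)^2 dx.
Compute u'(x) = -2*x - 2.
Then u(x)^2 = x**4 + 4*x**3 + 6*x**2 + 4*x + 1 and u'(x)^2 = 4*x**2 + 8*x + 4.
Integrate each monomial from 0 to 4 using ∫_0^4 c·x^n dx = c·4^(n+1)/(n+1):
  ∫_0^4 u(x)^2 dx = ∫_0^4 (x^4 + 4*x^3 + 6*x^2 + 4*x + 1) dx. Term by term:
    ∫_0^4 x^4 dx = 1024/5;  ∫_0^4 4*x^3 dx = 256;  ∫_0^4 6*x^2 dx = 128;
    ∫_0^4 4*x dx = 32;  ∫_0^4 1 dx = 4.
  Sum: 1024/5 + 256 + 128 + 32 + 4 = 3124/5.
  ∫_0^4 u'(x)^2 dx = ∫_0^4 (4*x^2 + 8*x + 4) dx. Term by term:
    ∫_0^4 4*x^2 dx = 256/3;  ∫_0^4 8*x dx = 64;  ∫_0^4 4 dx = 16.
  Sum: 256/3 + 64 + 16 = 496/3.
Adding: ||u||_{H^1}^2 = 3124/5 + 496/3 = 11852/15.


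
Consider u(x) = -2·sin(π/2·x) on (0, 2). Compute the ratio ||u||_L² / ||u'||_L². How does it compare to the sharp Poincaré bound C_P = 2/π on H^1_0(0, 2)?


||u||_L² / ||u'||_L² = 2/π = C_P.

u(x) = -2·sin(π/2·x), so u'(x) = -π*cos(π*x/2).
Writing u(x) = A·sin(kπx/L) with A = -2 and k = 1, use ∫_0^L sin²(kπx/L) dx = L/2 and ∫_0^L cos²(kπx/L) dx = L/2.
u² = 4·sin²(π/2·x) and (u')² = π^2·cos²(π/2·x), and each of sin², cos² integrates to L/2 = 1 over (0, 2).
∫_0^2 u² dx = 4, so ||u||_L² = 2.
∫_0^2 (u')² dx = π^2, so ||u'||_L² = π.
Ratio ||u||_L² / ||u'||_L² = 2/π.
Sharp Poincaré constant on H^1_0(0, 2) is C_P = L/π = 2/π, achieved by sin(π/2·x).
This is the k = 1 eigenfunction (up to amplitude), so the ratio equals the sharp Poincaré constant exactly.


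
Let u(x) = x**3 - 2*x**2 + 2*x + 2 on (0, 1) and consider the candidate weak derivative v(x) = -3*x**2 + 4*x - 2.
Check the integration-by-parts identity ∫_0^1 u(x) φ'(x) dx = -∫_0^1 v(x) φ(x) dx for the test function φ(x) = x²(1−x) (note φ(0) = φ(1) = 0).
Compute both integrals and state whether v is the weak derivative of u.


LHS = -1/15, RHS = 1/15. No, v is not the weak derivative of u.

u(x) = x**3 - 2*x**2 + 2*x + 2, classical derivative u'(x) = 3*x**2 - 4*x + 2.
φ(x) = x²(1−x), so φ'(x) = x*(2 - 3*x).
Note φ(0) = φ(1) = 0, so the boundary term u·φ vanishes.
LHS = ∫_0^1 u(x) φ'(x) dx = ∫_0^1 (-3*x^5 + 8*x^4 - 10*x^3 - 2*x^2 + 4*x) dx. Term by term:
  ∫_0^1 -3*x^5 dx = -1/2;  ∫_0^1 8*x^4 dx = 8/5;  ∫_0^1 -10*x^3 dx = -5/2;
  ∫_0^1 -2*x^2 dx = -2/3;  ∫_0^1 4*x dx = 2.
Sum: -1/2 + 8/5 − 5/2 − 2/3 + 2 = -1/15.
So LHS = -1/15.
∫_0^1 v(x) φ(x) dx = ∫_0^1 (3*x^5 - 7*x^4 + 6*x^3 - 2*x^2) dx. Term by term:
  ∫_0^1 3*x^5 dx = 1/2;  ∫_0^1 -7*x^4 dx = -7/5;  ∫_0^1 6*x^3 dx = 3/2;
  ∫_0^1 -2*x^2 dx = -2/3.
Sum: 1/2 − 7/5 + 3/2 − 2/3 = -1/15.
So RHS = -∫_0^1 v(x) φ(x) dx = 1/15.
LHS − RHS = -2/15 ≠ 0, so the identity fails.
(For a valid weak derivative the identity must hold for EVERY test function, in particular this one. The failure shows v is NOT the weak derivative of u.)
Correct weak derivative would be u'(x) = 3*x**2 - 4*x + 2.


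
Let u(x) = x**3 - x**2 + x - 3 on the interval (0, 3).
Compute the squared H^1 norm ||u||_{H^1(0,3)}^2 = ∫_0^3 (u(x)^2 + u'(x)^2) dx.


||u||_{H^1}^2 = 13497/35

The H^1 norm (squared) on an interval (0, L) is
  ||u||_{H^1}^2 = ∫_0^L u(x)^2 dx + ∫_0^L u'(x)^2 dx.
Compute u'(x) = 3*x**2 - 2*x + 1.
Then u(x)^2 = x**6 - 2*x**5 + 3*x**4 - 8*x**3 + 7*x**2 - 6*x + 9 and u'(x)^2 = 9*x**4 - 12*x**3 + 10*x**2 - 4*x + 1.
Integrate each monomial from 0 to 3 using ∫_0^3 c·x^n dx = c·3^(n+1)/(n+1):
  ∫_0^3 u(x)^2 dx = ∫_0^3 (x^6 - 2*x^5 + 3*x^4 - 8*x^3 + 7*x^2 - 6*x + 9) dx. Term by term:
    ∫_0^3 x^6 dx = 2187/7;  ∫_0^3 -2*x^5 dx = -243;  ∫_0^3 3*x^4 dx = 729/5;
    ∫_0^3 -8*x^3 dx = -162;  ∫_0^3 7*x^2 dx = 63;  ∫_0^3 -6*x dx = -27;
    ∫_0^3 9 dx = 27.
  Sum: 2187/7 − 243 + 729/5 − 162 + 63 − 27 + 27 = 4068/35.
  ∫_0^3 u'(x)^2 dx = ∫_0^3 (9*x^4 - 12*x^3 + 10*x^2 - 4*x + 1) dx. Term by term:
    ∫_0^3 9*x^4 dx = 2187/5;  ∫_0^3 -12*x^3 dx = -243;  ∫_0^3 10*x^2 dx = 90;
    ∫_0^3 -4*x dx = -18;  ∫_0^3 1 dx = 3.
  Sum: 2187/5 − 243 + 90 − 18 + 3 = 1347/5.
Adding: ||u||_{H^1}^2 = 4068/35 + 1347/5 = 13497/35.


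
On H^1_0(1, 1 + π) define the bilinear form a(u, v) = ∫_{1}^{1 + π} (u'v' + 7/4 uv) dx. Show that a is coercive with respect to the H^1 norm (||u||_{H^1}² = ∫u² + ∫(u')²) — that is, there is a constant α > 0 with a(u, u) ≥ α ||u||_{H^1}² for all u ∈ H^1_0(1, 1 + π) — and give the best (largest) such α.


α = 1

Coercivity of a(·,·) on H^1_0(1, 1 + π) means a(u, u) ≥ α ||u||_{H^1}² for every u ∈ H^1_0.
The interval has length L = π, and Poincaré/coercivity depend only on L. Here a(u, u) = ∫(u')² + (7/4)·∫u².
Here c = 7/4 ≥ 1, so a(u,u) = ∫(u')² + c∫u² ≥ ∫(u')² + ∫u² = ||u||_{H^1}², i.e. α = 1 works. No larger α is possible: a(u,u) ≥ α||u||_{H^1}² means (1−α)∫(u')² ≥ (α−c)∫u², and for the modes u_n = sin(nπ(x−x₀)/L) (x₀ the left endpoint) one has ∫u_n²/∫(u_n')² = (L/(nπ))² → 0, so a(u_n,u_n)/||u_n||_{H^1}² → 1. Hence the optimal constant is α = 1.
Therefore α = 1.


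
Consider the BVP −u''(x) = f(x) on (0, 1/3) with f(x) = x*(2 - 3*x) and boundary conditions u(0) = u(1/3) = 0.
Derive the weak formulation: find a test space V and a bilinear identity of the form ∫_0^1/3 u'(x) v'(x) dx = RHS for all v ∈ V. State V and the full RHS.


V = H^1_0(0, 1/3) (so v(0) = v(1/3) = 0); weak form: ∫_0^1/3 u'v' dx = ∫_0^1/3 (x*(2 - 3*x)) v dx for all v ∈ V.

Multiply both sides by a test function v and integrate from 0 to 1/3:
  ∫_0^1/3 −u''(x) v(x) dx = ∫_0^1/3 f(x) v(x) dx.
Integrate the LHS by parts once:
  ∫_0^1/3 −u'' v dx = −[u'(x) v(x)]_0^1/3 + ∫_0^1/3 u'(x) v'(x) dx.
Thus ∫_0^1/3 u'(x) v'(x) dx = ∫_0^1/3 f(x) v(x) dx + [u'(x) v(x)]_0^1/3.
Choose V so that boundary terms are either known or forced to vanish.
u is Dirichlet: u(0) = u(1/3) = 0. Let V = H^1_0(0, 1/3); then v(0) = v(1/3) = 0, and [u' v]_0^1/3 = 0.
Weak formulation: find u (satisfying any essential BC) such that ∫_0^1/3 u'(x) v'(x) dx = ∫_0^1/3 f v dx for all v ∈ V.
Substituting f(x) = x*(2 - 3*x), the right-hand side is ∫_0^1/3 (x*(2 - 3*x)) v dx.


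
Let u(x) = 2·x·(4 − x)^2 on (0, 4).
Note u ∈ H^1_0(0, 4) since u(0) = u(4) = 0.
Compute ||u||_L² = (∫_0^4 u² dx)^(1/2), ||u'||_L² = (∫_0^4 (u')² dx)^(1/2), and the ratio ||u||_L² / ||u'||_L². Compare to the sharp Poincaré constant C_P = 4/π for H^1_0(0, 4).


||u||_L² / ||u'||_L² = 2*sqrt(14)/7 < C_P = 4/π.

u(x) = 2·x·(4 − x)^2, so u'(x) = 2*(x - 4)*(3*x - 4).
u(x) = 2·x·(4 − x)^2 vanishes at x = 0 and x = 4, so u ∈ H^1_0(0, 4). Differentiate via the product rule and integrate the resulting polynomials term by term.
  ∫_0^4 u² dx = ∫_0^4 (4*x^6 - 64*x^5 + 384*x^4 - 1024*x^3 + 1024*x^2) dx. Term by term:
    ∫_0^4 4*x^6 dx = 65536/7;  ∫_0^4 -64*x^5 dx = -131072/3;  ∫_0^4 384*x^4 dx = 393216/5;
    ∫_0^4 -1024*x^3 dx = -65536;  ∫_0^4 1024*x^2 dx = 65536/3.
  Sum: 65536/7 − 131072/3 + 393216/5 − 65536 + 65536/3 = 65536/105.
  ∫_0^4 (u')² dx = ∫_0^4 (36*x^4 - 384*x^3 + 1408*x^2 - 2048*x + 1024) dx. Term by term:
    ∫_0^4 36*x^4 dx = 36864/5;  ∫_0^4 -384*x^3 dx = -24576;  ∫_0^4 1408*x^2 dx = 90112/3;
    ∫_0^4 -2048*x dx = -16384;  ∫_0^4 1024 dx = 4096.
  Sum: 36864/5 − 24576 + 90112/3 − 16384 + 4096 = 8192/15.
∫_0^4 u² dx = 65536/105, so ||u||_L² = 256*sqrt(105)/105.
∫_0^4 (u')² dx = 8192/15, so ||u'||_L² = 64*sqrt(30)/15.
Ratio ||u||_L² / ||u'||_L² = 2*sqrt(14)/7.
Sharp Poincaré constant on H^1_0(0, 4) is C_P = L/π = 4/π, achieved by sin(π/4·x).
A polynomial bump cannot attain the sharp Poincaré constant (only the first sine eigenfunction does), so the ratio is strictly less than C_P, consistent with ||u||_L² ≤ C_P ||u'||_L².


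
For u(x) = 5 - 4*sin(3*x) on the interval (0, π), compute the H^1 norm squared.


||u||_{H^1(0,π)}^2 = -80/3 + 105*π

u'(x) = -12*cos(3*x).
Expand u² and (u')² and integrate term by term on (0, π), using: for integers n ≥ 1, ∫_0^π sin²(nx) dx = ∫_0^π cos²(nx) dx = π/2; for n ≠ n', ∫_0^π sin(nx)sin(n'x) dx = ∫_0^π cos(nx)cos(n'x) dx = 0; and by product-to-sum, ∫_0^π sin(nx)cos(n'x) dx = ½∫_0^π [sin((n+n')x) + sin((n−n')x)] dx, which is 0 when n+n' is even and 2n/(n²−n'²) when n+n' is odd (it need not vanish on (0, π)). For the constant mode: ∫_0^π 1 dx = π, ∫_0^π cos(nx) dx = 0, ∫_0^π sin(nx) dx = (1−(−1)^n)/n.
  u² squared terms: (5)²·∫1 dx = 25·π = 25*π;  (-4)²·∫sin(3x)² dx = 16·π/2 = 8*π.
  u² cross terms: 2·(5)·(-4)·∫1·sin(3x) dx = -40·(2/3) = -80/3.
  So ∫_0^π u² dx = 25*π + 8*π − 80/3 = -80/3 + 33*π.
  (u')² squared terms: (-12)²·∫cos(3x)² dx = 144·π/2 = 72*π.
  So ∫_0^π (u')² dx = 72*π.
||u||_{H^1}^2 = (-80/3 + 33*π) + (72*π) = -80/3 + 105*π.


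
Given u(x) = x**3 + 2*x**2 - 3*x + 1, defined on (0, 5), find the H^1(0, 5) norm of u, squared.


||u||_{H^1}^2 = 395825/14

The H^1 norm (squared) on an interval (0, L) is
  ||u||_{H^1}^2 = ∫_0^L u(x)^2 dx + ∫_0^L u'(x)^2 dx.
Compute u'(x) = 3*x**2 + 4*x - 3.
Then u(x)^2 = x**6 + 4*x**5 - 2*x**4 - 10*x**3 + 13*x**2 - 6*x + 1 and u'(x)^2 = 9*x**4 + 24*x**3 - 2*x**2 - 24*x + 9.
Integrate each monomial from 0 to 5 using ∫_0^5 c·x^n dx = c·5^(n+1)/(n+1):
  ∫_0^5 u(x)^2 dx = ∫_0^5 (x^6 + 4*x^5 - 2*x^4 - 10*x^3 + 13*x^2 - 6*x + 1) dx. Term by term:
    ∫_0^5 x^6 dx = 78125/7;  ∫_0^5 4*x^5 dx = 31250/3;  ∫_0^5 -2*x^4 dx = -1250;
    ∫_0^5 -10*x^3 dx = -3125/2;  ∫_0^5 13*x^2 dx = 1625/3;  ∫_0^5 -6*x dx = -75;
    ∫_0^5 1 dx = 5.
  Sum: 78125/7 + 31250/3 − 1250 − 3125/2 + 1625/3 − 75 + 5 = 807935/42.
  ∫_0^5 u'(x)^2 dx = ∫_0^5 (9*x^4 + 24*x^3 - 2*x^2 - 24*x + 9) dx. Term by term:
    ∫_0^5 9*x^4 dx = 5625;  ∫_0^5 24*x^3 dx = 3750;  ∫_0^5 -2*x^2 dx = -250/3;
    ∫_0^5 -24*x dx = -300;  ∫_0^5 9 dx = 45.
  Sum: 5625 + 3750 − 250/3 − 300 + 45 = 27110/3.
Adding: ||u||_{H^1}^2 = 807935/42 + 27110/3 = 395825/14.


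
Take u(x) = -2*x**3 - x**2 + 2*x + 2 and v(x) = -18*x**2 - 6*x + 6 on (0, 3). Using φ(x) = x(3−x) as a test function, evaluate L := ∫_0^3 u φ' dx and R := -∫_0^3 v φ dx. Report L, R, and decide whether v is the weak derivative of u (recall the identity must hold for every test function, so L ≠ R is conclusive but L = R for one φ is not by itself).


LHS = 387/5, RHS = 1161/5. No, v is not the weak derivative of u.

u(x) = -2*x**3 - x**2 + 2*x + 2, classical derivative u'(x) = -6*x**2 - 2*x + 2.
φ(x) = x(3−x), so φ'(x) = 3 - 2*x.
Note φ(0) = φ(3) = 0, so the boundary term u·φ vanishes.
LHS = ∫_0^3 u(x) φ'(x) dx = ∫_0^3 (4*x^4 - 4*x^3 - 7*x^2 + 2*x + 6) dx. Term by term:
  ∫_0^3 4*x^4 dx = 972/5;  ∫_0^3 -4*x^3 dx = -81;  ∫_0^3 -7*x^2 dx = -63;
  ∫_0^3 2*x dx = 9;  ∫_0^3 6 dx = 18.
Sum: 972/5 − 81 − 63 + 9 + 18 = 387/5.
So LHS = 387/5.
∫_0^3 v(x) φ(x) dx = ∫_0^3 (18*x^4 - 48*x^3 - 24*x^2 + 18*x) dx. Term by term:
  ∫_0^3 18*x^4 dx = 4374/5;  ∫_0^3 -48*x^3 dx = -972;  ∫_0^3 -24*x^2 dx = -216;
  ∫_0^3 18*x dx = 81.
Sum: 4374/5 − 972 − 216 + 81 = -1161/5.
So RHS = -∫_0^3 v(x) φ(x) dx = 1161/5.
LHS − RHS = -774/5 ≠ 0, so the identity fails.
(For a valid weak derivative the identity must hold for EVERY test function, in particular this one. The failure shows v is NOT the weak derivative of u.)
Correct weak derivative would be u'(x) = -6*x**2 - 2*x + 2.


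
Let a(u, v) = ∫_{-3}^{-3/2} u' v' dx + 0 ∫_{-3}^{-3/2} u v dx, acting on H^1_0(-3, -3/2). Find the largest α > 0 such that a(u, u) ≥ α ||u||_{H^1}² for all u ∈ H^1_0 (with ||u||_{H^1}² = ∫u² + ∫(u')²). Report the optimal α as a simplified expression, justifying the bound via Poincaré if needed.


α = 4*π^2/(9 + 4*π^2)

Coercivity of a(·,·) on H^1_0(-3, -3/2) means a(u, u) ≥ α ||u||_{H^1}² for every u ∈ H^1_0.
The interval has length L = 3/2, and Poincaré/coercivity depend only on L. Here a(u, u) = ∫(u')² + (0)·∫u².
Here c = 0, so a(u,u) = ∫(u')² alone. The condition a(u,u) ≥ α||u||_{H^1}² reads (1−α)∫(u')² ≥ (α−c)∫u². Any admissible α is ≤ 1 (rapidly oscillating u have ∫u²/∫(u')² → 0), and α = 1 would force 0 ≥ (1−c)∫u², impossible since c < 1; so 1−α > 0. By the sharp Poincaré inequality on H^1_0 of an interval of length L, ∫(u')² ≥ (π/L)²∫u² with equality for the first sine mode sin(π(x−x₀)/L) (x₀ the left endpoint), so the inequality holds for all u iff (1−α)(π/L)² ≥ α − c, i.e. α ≤ ((π/L)² + c)/((π/L)² + 1) = (1 + c(L/π)²)/(1 + (L/π)²). (Direct route, valid since c ≤ 0: Poincaré gives c∫u² ≥ c(L/π)²∫(u')², so a(u,u) ≥ (1 + c(L/π)²)∫(u')², while ||u||_{H^1}² ≤ (1 + (L/π)²)∫(u')²; dividing yields the same α.) With (π/L)² = 4*π^2/9 and c = 0, the largest admissible constant is α = ((π/L)² + c)/((π/L)² + 1).
Simplifying, α = 4*π^2/(9 + 4*π^2).
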